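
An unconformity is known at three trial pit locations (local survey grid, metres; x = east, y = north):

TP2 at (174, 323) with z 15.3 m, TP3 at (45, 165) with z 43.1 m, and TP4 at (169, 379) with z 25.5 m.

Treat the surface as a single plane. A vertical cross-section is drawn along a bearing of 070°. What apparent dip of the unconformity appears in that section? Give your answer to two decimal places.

Let the plane be z = a·x + b·y + c.
TP3−TP2: −129a − 158b = 27.8;  TP4−TP2: −5a + 56b = 10.2.
Solving gives a = −0.39536, b = 0.14684.
Unit vector along 070° is (sin 70°, cos 70°) = (0.9397, 0.3420).
Slope in that direction = a·(0.9397) + b·(0.3420) = −0.32129.
Apparent dip = arctan|0.32129| = 17.81° (true dip is 22.9°, so apparent ≤ true as expected).

17.81°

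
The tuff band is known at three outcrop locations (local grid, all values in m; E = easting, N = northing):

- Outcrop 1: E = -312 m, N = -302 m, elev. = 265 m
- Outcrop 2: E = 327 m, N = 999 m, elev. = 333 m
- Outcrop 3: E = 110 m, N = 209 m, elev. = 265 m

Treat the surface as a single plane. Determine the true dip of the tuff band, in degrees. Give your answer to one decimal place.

11.5°

Let the plane be z = a·E + b·N + c.
Outcrop 2−Outcrop 1: 639a + 1301b = 68;  Outcrop 3−Outcrop 1: 422a + 511b = 0.
Solving gives a = −0.15618, b = 0.12897.
Gradient magnitude |∇z| = √(a² + b²) = √(0.02439 + 0.01663) = 0.20255.
True dip = arctan(0.20255) = 11.5°, dipping toward SE (azimuth ≈ 130°).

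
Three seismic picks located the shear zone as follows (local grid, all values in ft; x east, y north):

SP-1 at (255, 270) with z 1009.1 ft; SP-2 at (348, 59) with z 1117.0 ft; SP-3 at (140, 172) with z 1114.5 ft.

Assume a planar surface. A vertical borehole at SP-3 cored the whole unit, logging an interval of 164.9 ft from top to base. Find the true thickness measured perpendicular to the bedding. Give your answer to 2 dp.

Two edge vectors: SP-1→SP-2 = (93, -211, 107.9), SP-1→SP-3 = (-115, -98, 105.4).
Normal n = (SP-1→SP-2) × (SP-1→SP-3) = (-11665.2, -22210.7, -33379).
So ∂z/∂x = −n_x/n_z = −0.34948 and ∂z/∂y = −n_y/n_z = −0.66541.
|∇z| = √(a²+b²) = 0.75160, so dip δ = arctan(0.75160) = 36.93°.
True thickness = vertical thickness × cos δ = 164.9 × cos 36.93° = 131.82 ft.

131.82 ft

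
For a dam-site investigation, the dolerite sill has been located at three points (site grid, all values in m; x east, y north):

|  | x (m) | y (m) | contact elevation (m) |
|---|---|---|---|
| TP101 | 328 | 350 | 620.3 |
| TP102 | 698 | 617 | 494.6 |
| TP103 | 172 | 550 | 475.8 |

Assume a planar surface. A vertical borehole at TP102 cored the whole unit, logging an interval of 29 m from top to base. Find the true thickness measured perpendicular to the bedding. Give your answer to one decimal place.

24.4 m

Let the plane be z = a·x + b·y + c.
TP102−TP101: 370a + 267b = −125.7;  TP103−TP101: −156a + 200b = −144.5.
Solving gives a = 0.11622, b = −0.63185.
|∇z| = √(a²+b²) = 0.64245, so dip δ = arctan(0.64245) = 32.72°.
True thickness = vertical thickness × cos δ = 29 × cos 32.72° = 24.4 m.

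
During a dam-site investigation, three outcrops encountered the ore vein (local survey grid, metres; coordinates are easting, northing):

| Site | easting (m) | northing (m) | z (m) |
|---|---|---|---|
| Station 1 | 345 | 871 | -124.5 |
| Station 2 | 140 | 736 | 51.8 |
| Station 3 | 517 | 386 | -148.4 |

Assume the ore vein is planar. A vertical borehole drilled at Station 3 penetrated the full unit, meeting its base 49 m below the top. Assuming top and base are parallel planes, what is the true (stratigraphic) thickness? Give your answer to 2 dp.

39.15 m

Two edge vectors: Station 1→Station 2 = (-205, -135, 176.3), Station 1→Station 3 = (172, -485, -23.9).
Normal n = (Station 1→Station 2) × (Station 1→Station 3) = (88732, 25424.1, 122645).
So ∂z/∂easting = −n_x/n_z = −0.72349 and ∂z/∂northing = −n_y/n_z = −0.20730.
|∇z| = √(a²+b²) = 0.75260, so dip δ = arctan(0.75260) = 36.97°.
True thickness = vertical thickness × cos δ = 49 × cos 36.97° = 39.15 m.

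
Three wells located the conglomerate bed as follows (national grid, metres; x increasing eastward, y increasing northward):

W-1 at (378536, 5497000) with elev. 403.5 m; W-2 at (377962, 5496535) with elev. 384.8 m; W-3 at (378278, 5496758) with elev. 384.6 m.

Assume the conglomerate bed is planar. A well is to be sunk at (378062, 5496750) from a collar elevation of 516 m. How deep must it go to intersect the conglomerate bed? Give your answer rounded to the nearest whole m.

Two edge vectors: W-1→W-2 = (-574, -465, -18.7), W-1→W-3 = (-258, -242, -18.9).
Normal n = (W-1→W-2) × (W-1→W-3) = (4263.1, -6024, 18938).
So ∂z/∂x = −n_x/n_z = −0.22510825 and ∂z/∂y = −n_y/n_z = 0.31809061.
Intercept c from W-1: 403.5 + 85211.58 − 1748544.09 = −1662929.02.
At (378062, 5496750): z_contact = −85104.9 + 1748464.6 − 1662929.02 = 430.7 m.
Depth below ground = 516 − 430.7 = 85 m.

85 m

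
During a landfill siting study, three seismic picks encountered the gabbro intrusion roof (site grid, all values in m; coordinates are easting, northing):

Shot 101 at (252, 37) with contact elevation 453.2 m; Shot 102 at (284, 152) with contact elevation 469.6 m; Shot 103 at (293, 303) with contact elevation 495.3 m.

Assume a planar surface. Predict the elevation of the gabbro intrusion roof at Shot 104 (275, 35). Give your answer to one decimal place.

Let the plane be z = a·easting + b·northing + c.
Shot 102−Shot 101: 32a + 115b = 16.4;  Shot 103−Shot 101: 41a + 266b = 42.1.
Solving gives a = −0.12618, b = 0.17772.
Then c = 453.2 − a·252 − b·37 = 478.42.
At (275, 35): z = −34.7 + 6.2 + 478.42 = 449.9 m.

449.9 m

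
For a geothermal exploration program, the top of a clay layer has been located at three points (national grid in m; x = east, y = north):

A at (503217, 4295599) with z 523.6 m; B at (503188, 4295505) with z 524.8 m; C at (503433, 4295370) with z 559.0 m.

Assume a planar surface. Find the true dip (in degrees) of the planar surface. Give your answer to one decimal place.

7.0°

Two edge vectors: A→B = (-29, -94, 1.2), A→C = (216, -229, 35.4).
Normal n = (A→B) × (A→C) = (-3052.8, 1285.8, 26945).
So ∂z/∂x = −n_x/n_z = 0.11330 and ∂z/∂y = −n_y/n_z = −0.04772.
Gradient magnitude |∇z| = √(a² + b²) = √(0.01284 + 0.00228) = 0.12294.
True dip = arctan(0.12294) = 7.0°, dipping toward WNW (azimuth ≈ 293°).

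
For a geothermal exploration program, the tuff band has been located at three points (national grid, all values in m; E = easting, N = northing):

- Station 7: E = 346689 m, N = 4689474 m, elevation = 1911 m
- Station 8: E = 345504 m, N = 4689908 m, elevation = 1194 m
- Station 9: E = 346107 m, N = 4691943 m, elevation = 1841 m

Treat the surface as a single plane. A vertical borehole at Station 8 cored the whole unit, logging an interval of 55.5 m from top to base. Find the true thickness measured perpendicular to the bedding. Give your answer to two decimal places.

46.26 m

Let the plane be z = a·E + b·N + c.
Station 8−Station 7: −1185a + 434b = −717;  Station 9−Station 7: −582a + 2469b = −70.
Solving gives a = 0.65087, b = 0.12507.
|∇z| = √(a²+b²) = 0.66278, so dip δ = arctan(0.66278) = 33.54°.
True thickness = vertical thickness × cos δ = 55.5 × cos 33.54° = 46.26 m.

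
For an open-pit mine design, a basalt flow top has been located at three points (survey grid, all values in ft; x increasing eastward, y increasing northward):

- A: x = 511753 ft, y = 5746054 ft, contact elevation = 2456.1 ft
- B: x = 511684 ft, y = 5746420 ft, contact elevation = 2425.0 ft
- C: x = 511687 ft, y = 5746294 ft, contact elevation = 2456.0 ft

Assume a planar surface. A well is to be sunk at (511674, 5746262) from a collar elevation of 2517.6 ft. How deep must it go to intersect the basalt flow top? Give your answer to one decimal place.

40.3 ft

Let the plane be z = a·x + b·y + c.
B−A: −69a + 366b = −31.1;  C−A: −66a + 240b = −0.1.
Solving gives a = −0.977804107, b = −0.269312796.
Then c = 2456.1 − a·511753 − b·5746054 = 2050336.16.
At (511674, 5746262): z_contact = −500316.94 − 1547541.89 + 2050336.16 = 2477.33 ft.
Depth below ground = 2517.6 − 2477.33 = 40.3 ft.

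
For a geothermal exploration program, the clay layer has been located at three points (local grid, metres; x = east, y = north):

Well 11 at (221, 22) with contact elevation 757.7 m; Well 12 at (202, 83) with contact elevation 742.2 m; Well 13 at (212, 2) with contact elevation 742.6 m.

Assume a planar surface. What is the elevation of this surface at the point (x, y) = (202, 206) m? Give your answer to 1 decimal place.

761.7 m

Two edge vectors: Well 11→Well 12 = (-19, 61, -15.5), Well 11→Well 13 = (-9, -20, -15.1).
Normal n = (Well 11→Well 12) × (Well 11→Well 13) = (-1231.1, -147.4, 929).
So ∂z/∂x = −n_x/n_z = 1.32519 and ∂z/∂y = −n_y/n_z = 0.15867.
Intercept c from Well 11: 757.7 − 292.87 − 3.49 = 461.34.
At (202, 206): z = 267.7 + 32.7 + 461.34 = 761.7 m.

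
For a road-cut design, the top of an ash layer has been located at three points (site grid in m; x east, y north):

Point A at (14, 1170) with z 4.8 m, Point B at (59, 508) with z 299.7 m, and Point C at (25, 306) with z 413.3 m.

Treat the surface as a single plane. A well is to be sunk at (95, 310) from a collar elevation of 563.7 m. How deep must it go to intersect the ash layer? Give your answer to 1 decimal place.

186.9 m

Two edge vectors: Point A→Point B = (45, -662, 294.9), Point A→Point C = (11, -864, 408.5).
Normal n = (Point A→Point B) × (Point A→Point C) = (-15633.4, -15138.6, -31598).
So ∂z/∂x = −n_x/n_z = −0.494759 and ∂z/∂y = −n_y/n_z = −0.479100.
Intercept c from Point A: 4.8 + 6.93 + 560.55 = 572.27.
At (95, 310): z_contact = −47.00 − 148.52 + 572.27 = 376.75 m.
Depth below ground = 563.7 − 376.75 = 186.9 m.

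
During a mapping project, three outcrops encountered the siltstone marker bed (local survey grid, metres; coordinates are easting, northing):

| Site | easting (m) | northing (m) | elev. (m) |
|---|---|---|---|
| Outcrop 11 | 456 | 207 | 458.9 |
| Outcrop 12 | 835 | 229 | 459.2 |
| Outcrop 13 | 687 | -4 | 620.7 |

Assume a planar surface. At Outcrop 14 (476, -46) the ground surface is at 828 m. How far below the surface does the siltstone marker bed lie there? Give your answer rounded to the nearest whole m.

186 m

Two edge vectors: Outcrop 11→Outcrop 12 = (379, 22, 0.3), Outcrop 11→Outcrop 13 = (231, -211, 161.8).
Normal n = (Outcrop 11→Outcrop 12) × (Outcrop 11→Outcrop 13) = (3622.9, -61252.9, -85051).
So ∂z/∂easting = −n_x/n_z = 0.04260 and ∂z/∂northing = −n_y/n_z = −0.72019.
Intercept c from Outcrop 11: 458.9 − 19.42 + 149.08 = 588.56.
At (476, -46): z_contact = 20.3 + 33.1 + 588.56 = 642.0 m.
Depth below ground = 828 − 642.0 = 186 m.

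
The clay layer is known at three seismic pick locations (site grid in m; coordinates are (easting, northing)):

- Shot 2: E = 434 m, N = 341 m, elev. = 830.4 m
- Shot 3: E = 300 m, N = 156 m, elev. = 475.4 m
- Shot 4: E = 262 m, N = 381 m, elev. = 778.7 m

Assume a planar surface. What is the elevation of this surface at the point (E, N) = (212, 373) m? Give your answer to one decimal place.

735.1 m

Two edge vectors: Shot 2→Shot 3 = (-134, -185, -355), Shot 2→Shot 4 = (-172, 40, -51.7).
Normal n = (Shot 2→Shot 3) × (Shot 2→Shot 4) = (23764.5, 54132.2, -37180).
So ∂z/∂E = −n_x/n_z = 0.63917 and ∂z/∂N = −n_y/n_z = 1.45595.
Intercept c from Shot 2: 830.4 − 277.40 − 496.48 = 56.52.
At (212, 373): z = 135.5 + 543.1 + 56.52 = 735.1 m.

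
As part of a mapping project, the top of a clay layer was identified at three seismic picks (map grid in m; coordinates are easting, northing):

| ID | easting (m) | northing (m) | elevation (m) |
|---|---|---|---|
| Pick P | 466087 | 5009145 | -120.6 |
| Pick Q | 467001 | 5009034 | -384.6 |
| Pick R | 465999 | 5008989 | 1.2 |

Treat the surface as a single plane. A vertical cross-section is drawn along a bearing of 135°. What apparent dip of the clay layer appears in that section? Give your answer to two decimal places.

Let the plane be z = a·easting + b·northing + c.
Pick Q−Pick P: 914a − 111b = −264;  Pick R−Pick P: −88a − 156b = 121.8.
Solving gives a = −0.35906, b = −0.57822.
Unit vector along 135° is (sin 135°, cos 135°) = (0.7071, -0.7071).
Slope in that direction = a·(0.7071) + b·(-0.7071) = 0.15497.
Apparent dip = arctan|0.15497| = 8.81° (true dip is 34.2°, so apparent ≤ true as expected).

8.81°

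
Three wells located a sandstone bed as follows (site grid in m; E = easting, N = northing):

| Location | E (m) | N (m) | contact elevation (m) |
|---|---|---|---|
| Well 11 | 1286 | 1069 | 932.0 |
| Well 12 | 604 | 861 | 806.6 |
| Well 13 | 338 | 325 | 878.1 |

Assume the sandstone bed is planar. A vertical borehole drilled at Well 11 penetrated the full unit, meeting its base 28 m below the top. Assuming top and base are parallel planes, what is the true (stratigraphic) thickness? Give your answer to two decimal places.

Let the plane be z = a·E + b·N + c.
Well 12−Well 11: −682a − 208b = −125.4;  Well 13−Well 11: −948a − 744b = −53.9.
Solving gives a = 0.26460, b = −0.26471.
|∇z| = √(a²+b²) = 0.37428, so dip δ = arctan(0.37428) = 20.52°.
True thickness = vertical thickness × cos δ = 28 × cos 20.52° = 26.22 m.

26.22 m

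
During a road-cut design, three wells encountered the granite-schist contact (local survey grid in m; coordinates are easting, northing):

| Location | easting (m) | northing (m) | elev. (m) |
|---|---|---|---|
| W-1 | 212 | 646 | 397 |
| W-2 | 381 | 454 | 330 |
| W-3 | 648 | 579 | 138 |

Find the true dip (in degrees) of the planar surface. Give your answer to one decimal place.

Two edge vectors: W-1→W-2 = (169, -192, -67), W-1→W-3 = (436, -67, -259).
Normal n = (W-1→W-2) × (W-1→W-3) = (45239, 14559, 72389).
So ∂z/∂easting = −n_x/n_z = −0.62494 and ∂z/∂northing = −n_y/n_z = −0.20112.
Gradient magnitude |∇z| = √(a² + b²) = √(0.39055 + 0.04045) = 0.65651.
True dip = arctan(0.65651) = 33.3°, dipping toward ENE (azimuth ≈ 072°).

33.3°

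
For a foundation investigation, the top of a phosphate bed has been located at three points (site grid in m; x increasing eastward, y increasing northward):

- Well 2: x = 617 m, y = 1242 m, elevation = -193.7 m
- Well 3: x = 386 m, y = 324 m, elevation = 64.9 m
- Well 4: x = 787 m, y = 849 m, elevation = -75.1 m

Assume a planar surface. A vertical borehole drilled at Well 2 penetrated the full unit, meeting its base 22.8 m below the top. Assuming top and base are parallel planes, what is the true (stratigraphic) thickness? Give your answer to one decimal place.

Two edge vectors: Well 2→Well 3 = (-231, -918, 258.6), Well 2→Well 4 = (170, -393, 118.6).
Normal n = (Well 2→Well 3) × (Well 2→Well 4) = (-7245, 71358.6, 246843).
So ∂z/∂x = −n_x/n_z = 0.02935 and ∂z/∂y = −n_y/n_z = −0.28908.
|∇z| = √(a²+b²) = 0.29057, so dip δ = arctan(0.29057) = 16.20°.
True thickness = vertical thickness × cos δ = 22.8 × cos 16.20° = 21.9 m.

21.9 m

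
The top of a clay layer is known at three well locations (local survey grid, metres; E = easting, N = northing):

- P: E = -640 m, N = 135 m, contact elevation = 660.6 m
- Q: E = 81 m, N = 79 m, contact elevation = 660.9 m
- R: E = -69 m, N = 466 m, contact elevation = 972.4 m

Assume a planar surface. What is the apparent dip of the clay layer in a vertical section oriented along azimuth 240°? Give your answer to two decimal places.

25.23°

Let the plane be z = a·E + b·N + c.
Q−P: 721a − 56b = 0.3;  R−P: 571a + 331b = 311.8.
Solving gives a = 0.06489, b = 0.83006.
Unit vector along 240° is (sin 240°, cos 240°) = (-0.8660, -0.5000).
Slope in that direction = a·(-0.8660) + b·(-0.5000) = −0.47122.
Apparent dip = arctan|0.47122| = 25.23° (true dip is 39.8°, so apparent ≤ true as expected).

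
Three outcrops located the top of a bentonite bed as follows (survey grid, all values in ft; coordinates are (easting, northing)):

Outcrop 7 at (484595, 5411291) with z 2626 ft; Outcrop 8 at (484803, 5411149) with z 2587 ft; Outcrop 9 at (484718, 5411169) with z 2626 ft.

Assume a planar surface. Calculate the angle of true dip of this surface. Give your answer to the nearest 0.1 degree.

40.5°

Two edge vectors: Outcrop 7→Outcrop 8 = (208, -142, -39), Outcrop 7→Outcrop 9 = (123, -122, 0).
Normal n = (Outcrop 7→Outcrop 8) × (Outcrop 7→Outcrop 9) = (-4758, -4797, -7910).
So ∂z/∂E = −n_x/n_z = −0.60152 and ∂z/∂N = −n_y/n_z = −0.60645.
Gradient magnitude |∇z| = √(a² + b²) = √(0.36182 + 0.36778) = 0.85417.
True dip = arctan(0.85417) = 40.5°, dipping toward NE (azimuth ≈ 045°).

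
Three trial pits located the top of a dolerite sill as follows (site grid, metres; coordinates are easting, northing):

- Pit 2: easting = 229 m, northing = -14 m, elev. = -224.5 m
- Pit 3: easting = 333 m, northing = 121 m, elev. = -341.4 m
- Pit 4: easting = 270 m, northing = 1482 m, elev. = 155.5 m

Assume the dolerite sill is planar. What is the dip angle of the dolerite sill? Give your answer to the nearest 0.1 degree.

56.9°

Let the plane be z = a·easting + b·northing + c.
Pit 3−Pit 2: 104a + 135b = −116.9;  Pit 4−Pit 2: 41a + 1496b = 380.
Solving gives a = −1.50739, b = 0.29532.
Gradient magnitude |∇z| = √(a² + b²) = √(2.27223 + 0.08722) = 1.53605.
True dip = arctan(1.53605) = 56.9°, dipping toward E (azimuth ≈ 101°).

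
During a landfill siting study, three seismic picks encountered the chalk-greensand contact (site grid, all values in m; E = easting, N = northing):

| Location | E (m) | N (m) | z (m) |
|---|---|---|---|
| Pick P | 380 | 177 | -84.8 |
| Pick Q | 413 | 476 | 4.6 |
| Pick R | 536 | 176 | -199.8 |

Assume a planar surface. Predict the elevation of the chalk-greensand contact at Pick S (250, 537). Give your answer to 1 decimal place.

Two edge vectors: Pick P→Pick Q = (33, 299, 89.4), Pick P→Pick R = (156, -1, -115).
Normal n = (Pick P→Pick Q) × (Pick P→Pick R) = (-34295.6, 17741.4, -46677).
So ∂z/∂E = −n_x/n_z = −0.73474 and ∂z/∂N = −n_y/n_z = 0.38009.
Intercept c from Pick P: -84.8 + 279.20 − 67.28 = 127.13.
At (250, 537): z = −183.7 + 204.1 + 127.13 = 147.5 m.

147.5 m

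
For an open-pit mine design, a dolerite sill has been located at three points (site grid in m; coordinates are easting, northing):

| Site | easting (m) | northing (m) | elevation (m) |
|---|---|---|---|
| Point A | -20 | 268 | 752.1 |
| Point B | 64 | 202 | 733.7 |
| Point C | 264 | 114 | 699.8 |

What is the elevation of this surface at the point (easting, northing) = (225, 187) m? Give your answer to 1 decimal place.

714.4 m

Let the plane be z = a·easting + b·northing + c.
Point B−Point A: 84a − 66b = −18.4;  Point C−Point A: 284a − 154b = −52.3.
Solving gives a = −0.10644, b = 0.14332.
Then c = 752.1 − a·-20 − b·268 = 711.56.
At (225, 187): z = −23.9 + 26.8 + 711.56 = 714.4 m.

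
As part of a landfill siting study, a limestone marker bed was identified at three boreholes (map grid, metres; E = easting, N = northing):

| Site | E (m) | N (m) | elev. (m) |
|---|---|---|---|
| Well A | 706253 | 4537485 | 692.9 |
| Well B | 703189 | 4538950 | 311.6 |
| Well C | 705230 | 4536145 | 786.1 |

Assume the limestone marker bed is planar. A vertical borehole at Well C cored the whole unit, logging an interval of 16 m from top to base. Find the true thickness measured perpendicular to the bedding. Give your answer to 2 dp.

15.85 m

Let the plane be z = a·E + b·N + c.
Well B−Well A: −3064a + 1465b = −381.3;  Well C−Well A: −1023a − 1340b = 93.2.
Solving gives a = 0.06680, b = −0.12055.
|∇z| = √(a²+b²) = 0.13783, so dip δ = arctan(0.13783) = 7.85°.
True thickness = vertical thickness × cos δ = 16 × cos 7.85° = 15.85 m.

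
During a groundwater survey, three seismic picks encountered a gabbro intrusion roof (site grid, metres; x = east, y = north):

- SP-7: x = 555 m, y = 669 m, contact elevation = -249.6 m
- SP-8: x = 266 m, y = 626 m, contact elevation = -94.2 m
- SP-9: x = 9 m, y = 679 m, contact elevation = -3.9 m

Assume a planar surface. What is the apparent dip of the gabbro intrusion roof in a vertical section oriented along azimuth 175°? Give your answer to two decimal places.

25.77°

Let the plane be z = a·x + b·y + c.
SP-8−SP-7: −289a − 43b = 155.4;  SP-9−SP-7: −546a + 10b = 245.7.
Solving gives a = −0.45961, b = −0.52492.
Unit vector along 175° is (sin 175°, cos 175°) = (0.0872, -0.9962).
Slope in that direction = a·(0.0872) + b·(-0.9962) = 0.48286.
Apparent dip = arctan|0.48286| = 25.77° (true dip is 34.9°, so apparent ≤ true as expected).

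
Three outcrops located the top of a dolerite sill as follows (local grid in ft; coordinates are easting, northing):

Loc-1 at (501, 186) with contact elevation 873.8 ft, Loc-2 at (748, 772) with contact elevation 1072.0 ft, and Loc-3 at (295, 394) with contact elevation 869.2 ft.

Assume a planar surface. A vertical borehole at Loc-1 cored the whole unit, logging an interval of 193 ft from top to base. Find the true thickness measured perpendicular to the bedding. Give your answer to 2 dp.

Two edge vectors: Loc-1→Loc-2 = (247, 586, 198.2), Loc-1→Loc-3 = (-206, 208, -4.6).
Normal n = (Loc-1→Loc-2) × (Loc-1→Loc-3) = (-43921.2, -39693, 172092).
So ∂z/∂easting = −n_x/n_z = 0.25522 and ∂z/∂northing = −n_y/n_z = 0.23065.
|∇z| = √(a²+b²) = 0.34400, so dip δ = arctan(0.34400) = 18.98°.
True thickness = vertical thickness × cos δ = 193 × cos 18.98° = 182.50 ft.

182.50 ft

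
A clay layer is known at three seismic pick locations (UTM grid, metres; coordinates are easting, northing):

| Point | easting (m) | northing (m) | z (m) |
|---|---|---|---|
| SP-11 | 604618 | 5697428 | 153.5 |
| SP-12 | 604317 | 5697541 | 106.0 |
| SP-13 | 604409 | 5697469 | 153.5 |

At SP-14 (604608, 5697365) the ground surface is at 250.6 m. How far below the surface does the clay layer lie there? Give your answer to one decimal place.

39.9 m

Two edge vectors: SP-11→SP-12 = (-301, 113, -47.5), SP-11→SP-13 = (-209, 41, 0).
Normal n = (SP-11→SP-12) × (SP-11→SP-13) = (1947.5, 9927.5, 11276).
So ∂z/∂easting = −n_x/n_z = −0.172711955 and ∂z/∂northing = −n_y/n_z = −0.880409720.
Intercept c from SP-11: 153.5 + 104424.76 + 5016070.99 = 5120649.25.
At (604608, 5697365): z_contact = −104423.03 − 5016015.52 + 5120649.25 = 210.69 m.
Depth below ground = 250.6 − 210.69 = 39.9 m.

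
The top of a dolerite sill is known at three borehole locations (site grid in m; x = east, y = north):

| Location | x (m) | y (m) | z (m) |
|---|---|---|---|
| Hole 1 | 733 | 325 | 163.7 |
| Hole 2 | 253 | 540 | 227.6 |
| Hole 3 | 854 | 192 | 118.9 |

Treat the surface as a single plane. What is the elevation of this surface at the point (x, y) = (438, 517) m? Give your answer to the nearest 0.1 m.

224.8 m

Let the plane be z = a·x + b·y + c.
Hole 2−Hole 1: −480a + 215b = 63.9;  Hole 3−Hole 1: 121a − 133b = −44.8.
Solving gives a = 0.02996, b = 0.36410.
Then c = 163.7 − a·733 − b·325 = 23.41.
At (438, 517): z = 13.1 + 188.2 + 23.41 = 224.8 m.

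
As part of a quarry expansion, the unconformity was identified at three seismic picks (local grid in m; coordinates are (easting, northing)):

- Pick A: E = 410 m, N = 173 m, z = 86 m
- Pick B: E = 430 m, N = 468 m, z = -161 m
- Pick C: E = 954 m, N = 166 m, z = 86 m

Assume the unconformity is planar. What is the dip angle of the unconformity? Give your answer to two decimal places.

Two edge vectors: Pick A→Pick B = (20, 295, -247), Pick A→Pick C = (544, -7, 0).
Normal n = (Pick A→Pick B) × (Pick A→Pick C) = (-1729, -134368, -160620).
So ∂z/∂E = −n_x/n_z = −0.01076 and ∂z/∂N = −n_y/n_z = −0.83656.
Gradient magnitude |∇z| = √(a² + b²) = √(0.00012 + 0.69983) = 0.83663.
True dip = arctan(0.83663) = 39.92°, dipping toward N (azimuth ≈ 001°).

39.92°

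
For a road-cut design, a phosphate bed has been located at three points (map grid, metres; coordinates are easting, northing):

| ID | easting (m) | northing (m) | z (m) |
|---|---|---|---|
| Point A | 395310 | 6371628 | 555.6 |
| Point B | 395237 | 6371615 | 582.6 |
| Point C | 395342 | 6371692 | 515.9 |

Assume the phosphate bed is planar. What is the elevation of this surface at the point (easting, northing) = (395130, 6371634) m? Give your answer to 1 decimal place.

Two edge vectors: Point A→Point B = (-73, -13, 27), Point A→Point C = (32, 64, -39.7).
Normal n = (Point A→Point B) × (Point A→Point C) = (-1211.9, -2034.1, -4256).
So ∂z/∂easting = −n_x/n_z = −0.284750940 and ∂z/∂northing = −n_y/n_z = −0.477937030.
Intercept c from Point A: 555.6 + 112564.89 + 3045236.96 = 3158357.46.
At (395130, 6371634): z = −112513.6 − 3045239.8 + 3158357.46 = 604.0 m.

604.0 m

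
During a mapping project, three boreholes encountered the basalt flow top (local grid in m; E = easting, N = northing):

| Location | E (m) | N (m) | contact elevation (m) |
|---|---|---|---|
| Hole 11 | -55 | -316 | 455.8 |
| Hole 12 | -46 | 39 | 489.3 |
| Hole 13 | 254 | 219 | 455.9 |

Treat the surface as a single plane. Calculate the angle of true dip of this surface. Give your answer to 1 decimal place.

Let the plane be z = a·E + b·N + c.
Hole 12−Hole 11: 9a + 355b = 33.5;  Hole 13−Hole 11: 309a + 535b = 0.1.
Solving gives a = −0.17055, b = 0.09869.
Gradient magnitude |∇z| = √(a² + b²) = √(0.02909 + 0.00974) = 0.19704.
True dip = arctan(0.19704) = 11.1°, dipping toward ESE (azimuth ≈ 120°).

11.1°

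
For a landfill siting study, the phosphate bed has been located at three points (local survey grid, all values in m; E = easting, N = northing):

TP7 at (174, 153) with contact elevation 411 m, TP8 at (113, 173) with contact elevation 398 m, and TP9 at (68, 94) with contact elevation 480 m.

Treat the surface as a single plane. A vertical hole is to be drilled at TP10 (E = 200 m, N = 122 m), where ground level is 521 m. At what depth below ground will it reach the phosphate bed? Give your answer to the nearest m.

Two edge vectors: TP7→TP8 = (-61, 20, -13), TP7→TP9 = (-106, -59, 69).
Normal n = (TP7→TP8) × (TP7→TP9) = (613, 5587, 5719).
So ∂z/∂E = −n_x/n_z = −0.10719 and ∂z/∂N = −n_y/n_z = −0.97692.
Intercept c from TP7: 411 + 18.65 + 149.47 = 579.12.
At (200, 122): z_contact = −21.4 − 119.2 + 579.12 = 438.5 m.
Depth below ground = 521 − 438.5 = 83 m.

83 m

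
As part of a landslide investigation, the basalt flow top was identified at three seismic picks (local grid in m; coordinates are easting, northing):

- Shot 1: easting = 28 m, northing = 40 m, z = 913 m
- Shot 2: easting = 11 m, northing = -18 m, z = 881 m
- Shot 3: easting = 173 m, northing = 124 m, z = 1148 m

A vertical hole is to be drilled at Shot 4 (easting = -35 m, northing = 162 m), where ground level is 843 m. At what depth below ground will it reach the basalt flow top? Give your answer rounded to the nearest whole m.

Let the plane be z = a·easting + b·northing + c.
Shot 2−Shot 1: −17a − 58b = −32;  Shot 3−Shot 1: 145a + 84b = 235.
Solving gives a = 1.56717, b = 0.09238.
Then c = 913 − a·28 − b·40 = 865.42.
At (-35, 162): z_contact = −54.9 + 15.0 + 865.42 = 825.5 m.
Depth below ground = 843 − 825.5 = 17 m.

17 m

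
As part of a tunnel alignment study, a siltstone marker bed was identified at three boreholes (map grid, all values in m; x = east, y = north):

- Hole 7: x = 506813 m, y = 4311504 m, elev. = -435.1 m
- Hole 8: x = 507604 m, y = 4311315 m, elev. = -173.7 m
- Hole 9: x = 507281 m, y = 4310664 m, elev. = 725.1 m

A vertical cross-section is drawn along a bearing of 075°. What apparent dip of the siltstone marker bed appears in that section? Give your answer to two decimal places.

19.64°

Two edge vectors: Hole 7→Hole 8 = (791, -189, 261.4), Hole 7→Hole 9 = (468, -840, 1160.2).
Normal n = (Hole 7→Hole 8) × (Hole 7→Hole 9) = (298.2, -795383, -575988).
So ∂z/∂x = −n_x/n_z = 0.00052 and ∂z/∂y = −n_y/n_z = −1.38090.
Unit vector along 075° is (sin 75°, cos 75°) = (0.9659, 0.2588).
Slope in that direction = a·(0.9659) + b·(0.2588) = −0.35690.
Apparent dip = arctan|0.35690| = 19.64° (true dip is 54.1°, so apparent ≤ true as expected).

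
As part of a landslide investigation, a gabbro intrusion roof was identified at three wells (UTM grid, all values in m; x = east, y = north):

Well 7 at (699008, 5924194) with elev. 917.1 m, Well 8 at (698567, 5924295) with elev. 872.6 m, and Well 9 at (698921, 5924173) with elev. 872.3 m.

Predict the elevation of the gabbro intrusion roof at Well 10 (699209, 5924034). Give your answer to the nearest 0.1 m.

837.1 m

Let the plane be z = a·x + b·y + c.
Well 8−Well 7: −441a + 101b = −44.5;  Well 9−Well 7: −87a − 21b = −44.8.
Solving gives a = 0.302487810, b = 0.880169548.
Then c = 917.1 − a·699008 − b·5924194 = −5424819.45.
At (699209, 5924034): z = 211502.2 + 5214154.3 − 5424819.45 = 837.1 m.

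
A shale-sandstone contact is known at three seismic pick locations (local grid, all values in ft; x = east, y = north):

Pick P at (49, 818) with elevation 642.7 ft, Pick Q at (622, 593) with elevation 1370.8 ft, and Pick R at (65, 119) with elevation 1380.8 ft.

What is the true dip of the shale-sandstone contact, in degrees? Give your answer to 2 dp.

53.45°

Let the plane be z = a·x + b·y + c.
Pick Q−Pick P: 573a − 225b = 728.1;  Pick R−Pick P: 16a − 699b = 738.1.
Solving gives a = 0.86381, b = −1.03616.
Gradient magnitude |∇z| = √(a² + b²) = √(0.74617 + 1.07364) = 1.34900.
True dip = arctan(1.34900) = 53.45°, dipping toward NW (azimuth ≈ 320°).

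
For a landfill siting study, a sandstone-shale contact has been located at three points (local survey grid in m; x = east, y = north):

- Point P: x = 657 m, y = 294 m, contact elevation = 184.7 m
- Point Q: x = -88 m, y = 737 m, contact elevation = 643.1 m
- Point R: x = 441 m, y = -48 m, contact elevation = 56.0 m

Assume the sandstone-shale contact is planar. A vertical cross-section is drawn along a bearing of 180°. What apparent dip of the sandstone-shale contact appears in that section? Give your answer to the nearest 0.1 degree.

29.1°

Let the plane be z = a·x + b·y + c.
Point Q−Point P: −745a + 443b = 458.4;  Point R−Point P: −216a − 342b = −128.7.
Solving gives a = −0.28464, b = 0.55609.
Unit vector along 180° is (sin 180°, cos 180°) = (0.0000, -1.0000).
Slope in that direction = a·(0.0000) + b·(-1.0000) = −0.55609.
Apparent dip = arctan|0.55609| = 29.1° (true dip is 32.0°, so apparent ≤ true as expected).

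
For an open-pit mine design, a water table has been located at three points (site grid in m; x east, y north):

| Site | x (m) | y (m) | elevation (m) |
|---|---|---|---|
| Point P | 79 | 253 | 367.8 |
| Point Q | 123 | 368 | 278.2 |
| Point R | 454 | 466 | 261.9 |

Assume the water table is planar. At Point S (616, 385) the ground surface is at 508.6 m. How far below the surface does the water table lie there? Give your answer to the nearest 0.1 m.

144.1 m

Let the plane be z = a·x + b·y + c.
Point Q−Point P: 44a + 115b = −89.6;  Point R−Point P: 375a + 213b = −105.9.
Solving gives a = 0.20461, b = −0.85742.
Then c = 367.8 − a·79 − b·253 = 568.56.
At (616, 385): z_contact = 126.04 − 330.11 + 568.56 = 364.50 m.
Depth below ground = 508.6 − 364.50 = 144.1 m.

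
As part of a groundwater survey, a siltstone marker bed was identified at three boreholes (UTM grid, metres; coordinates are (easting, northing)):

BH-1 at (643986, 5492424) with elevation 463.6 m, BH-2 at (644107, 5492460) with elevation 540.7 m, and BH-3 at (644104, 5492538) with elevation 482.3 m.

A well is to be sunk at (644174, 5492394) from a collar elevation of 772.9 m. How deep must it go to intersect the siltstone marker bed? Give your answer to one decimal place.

Two edge vectors: BH-1→BH-2 = (121, 36, 77.1), BH-1→BH-3 = (118, 114, 18.7).
Normal n = (BH-1→BH-2) × (BH-1→BH-3) = (-8116.2, 6835.1, 9546).
So ∂z/∂E = −n_x/n_z = 0.850219987 and ∂z/∂N = −n_y/n_z = −0.716017180.
Intercept c from BH-1: 463.6 − 547529.77 + 3932669.94 = 3385603.77.
At (644174, 5492394): z_contact = 547689.61 − 3932648.46 + 3385603.77 = 644.92 m.
Depth below ground = 772.9 − 644.92 = 128.0 m.

128.0 m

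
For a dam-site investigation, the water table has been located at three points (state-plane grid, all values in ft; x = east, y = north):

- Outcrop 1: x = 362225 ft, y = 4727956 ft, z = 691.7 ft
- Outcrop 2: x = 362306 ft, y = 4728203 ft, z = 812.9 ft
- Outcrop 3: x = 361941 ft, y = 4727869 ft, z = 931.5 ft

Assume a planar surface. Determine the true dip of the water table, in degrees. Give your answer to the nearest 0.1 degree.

Two edge vectors: Outcrop 1→Outcrop 2 = (81, 247, 121.2), Outcrop 1→Outcrop 3 = (-284, -87, 239.8).
Normal n = (Outcrop 1→Outcrop 2) × (Outcrop 1→Outcrop 3) = (69775, -53844.6, 63101).
So ∂z/∂x = −n_x/n_z = −1.10577 and ∂z/∂y = −n_y/n_z = 0.85331.
Gradient magnitude |∇z| = √(a² + b²) = √(1.22272 + 0.72813) = 1.39673.
True dip = arctan(1.39673) = 54.4°, dipping toward SE (azimuth ≈ 128°).

54.4°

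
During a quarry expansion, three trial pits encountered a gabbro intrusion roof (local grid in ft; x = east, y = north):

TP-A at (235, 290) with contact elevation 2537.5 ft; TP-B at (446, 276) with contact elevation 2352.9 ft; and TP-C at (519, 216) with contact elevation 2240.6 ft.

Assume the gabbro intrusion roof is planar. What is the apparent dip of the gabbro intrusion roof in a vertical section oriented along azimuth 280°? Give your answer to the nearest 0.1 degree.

Two edge vectors: TP-A→TP-B = (211, -14, -184.6), TP-A→TP-C = (284, -74, -296.9).
Normal n = (TP-A→TP-B) × (TP-A→TP-C) = (-9503.8, 10219.5, -11638).
So ∂z/∂x = −n_x/n_z = −0.81662 and ∂z/∂y = −n_y/n_z = 0.87811.
Unit vector along 280° is (sin 280°, cos 280°) = (-0.9848, 0.1736).
Slope in that direction = a·(-0.9848) + b·(0.1736) = 0.95669.
Apparent dip = arctan|0.95669| = 43.7° (true dip is 50.2°, so apparent ≤ true as expected).

43.7°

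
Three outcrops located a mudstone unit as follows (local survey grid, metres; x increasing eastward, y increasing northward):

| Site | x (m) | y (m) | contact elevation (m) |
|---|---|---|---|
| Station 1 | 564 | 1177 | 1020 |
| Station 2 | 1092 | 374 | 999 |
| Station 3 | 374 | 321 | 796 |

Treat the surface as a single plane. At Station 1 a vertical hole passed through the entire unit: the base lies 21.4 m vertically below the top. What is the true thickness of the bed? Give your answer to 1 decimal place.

20.3 m

Let the plane be z = a·x + b·y + c.
Station 2−Station 1: 528a − 803b = −21;  Station 3−Station 1: −190a − 856b = −224.
Solving gives a = 0.26780, b = 0.20224.
|∇z| = √(a²+b²) = 0.33559, so dip δ = arctan(0.33559) = 18.55°.
True thickness = vertical thickness × cos δ = 21.4 × cos 18.55° = 20.3 m.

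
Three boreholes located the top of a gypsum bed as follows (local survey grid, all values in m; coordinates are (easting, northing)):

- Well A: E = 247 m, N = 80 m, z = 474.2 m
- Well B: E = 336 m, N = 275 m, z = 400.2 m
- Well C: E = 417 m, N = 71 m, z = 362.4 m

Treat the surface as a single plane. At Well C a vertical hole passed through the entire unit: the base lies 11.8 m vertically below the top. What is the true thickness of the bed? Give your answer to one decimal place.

Two edge vectors: Well A→Well B = (89, 195, -74), Well A→Well C = (170, -9, -111.8).
Normal n = (Well A→Well B) × (Well A→Well C) = (-22467, -2629.8, -33951).
So ∂z/∂E = −n_x/n_z = −0.66175 and ∂z/∂N = −n_y/n_z = −0.07746.
|∇z| = √(a²+b²) = 0.66627, so dip δ = arctan(0.66627) = 33.67°.
True thickness = vertical thickness × cos δ = 11.8 × cos 33.67° = 9.8 m.

9.8 m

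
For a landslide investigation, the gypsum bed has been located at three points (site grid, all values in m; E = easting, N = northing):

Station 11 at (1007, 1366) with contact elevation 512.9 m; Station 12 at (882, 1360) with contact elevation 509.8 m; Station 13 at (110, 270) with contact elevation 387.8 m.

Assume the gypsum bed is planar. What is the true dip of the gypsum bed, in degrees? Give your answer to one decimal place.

5.7°

Let the plane be z = a·E + b·N + c.
Station 12−Station 11: −125a − 6b = −3.1;  Station 13−Station 11: −897a − 1096b = −125.1.
Solving gives a = 0.02011, b = 0.09768.
Gradient magnitude |∇z| = √(a² + b²) = √(0.00040 + 0.00954) = 0.09973.
True dip = arctan(0.09973) = 5.7°, dipping toward SSW (azimuth ≈ 192°).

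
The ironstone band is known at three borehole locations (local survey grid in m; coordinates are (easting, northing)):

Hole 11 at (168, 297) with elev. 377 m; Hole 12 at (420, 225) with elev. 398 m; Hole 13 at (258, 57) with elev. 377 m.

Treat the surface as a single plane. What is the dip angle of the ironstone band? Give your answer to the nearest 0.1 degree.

Two edge vectors: Hole 11→Hole 12 = (252, -72, 21), Hole 11→Hole 13 = (90, -240, 0).
Normal n = (Hole 11→Hole 12) × (Hole 11→Hole 13) = (5040, 1890, -54000).
So ∂z/∂E = −n_x/n_z = 0.09333 and ∂z/∂N = −n_y/n_z = 0.03500.
Gradient magnitude |∇z| = √(a² + b²) = √(0.00871 + 0.00123) = 0.09968.
True dip = arctan(0.09968) = 5.7°, dipping toward WSW (azimuth ≈ 249°).

5.7°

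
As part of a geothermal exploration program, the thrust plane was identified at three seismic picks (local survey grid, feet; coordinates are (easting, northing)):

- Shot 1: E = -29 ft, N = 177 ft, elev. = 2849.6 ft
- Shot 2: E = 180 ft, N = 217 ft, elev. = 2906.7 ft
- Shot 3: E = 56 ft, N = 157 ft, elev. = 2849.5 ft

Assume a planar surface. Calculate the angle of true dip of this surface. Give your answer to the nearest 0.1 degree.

Let the plane be z = a·E + b·N + c.
Shot 2−Shot 1: 209a + 40b = 57.1;  Shot 3−Shot 1: 85a − 20b = −0.1.
Solving gives a = 0.15013, b = 0.64306.
Gradient magnitude |∇z| = √(a² + b²) = √(0.02254 + 0.41353) = 0.66035.
True dip = arctan(0.66035) = 33.4°, dipping toward SSW (azimuth ≈ 193°).

33.4°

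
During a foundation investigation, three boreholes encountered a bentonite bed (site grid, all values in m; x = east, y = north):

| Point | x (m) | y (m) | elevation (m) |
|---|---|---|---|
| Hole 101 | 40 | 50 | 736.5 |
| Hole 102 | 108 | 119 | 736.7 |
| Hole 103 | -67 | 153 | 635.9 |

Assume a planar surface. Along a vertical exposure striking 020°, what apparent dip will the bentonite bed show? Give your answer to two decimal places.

15.64°

Let the plane be z = a·x + b·y + c.
Hole 102−Hole 101: 68a + 69b = 0.2;  Hole 103−Hole 101: −107a + 103b = −100.6.
Solving gives a = 0.48391, b = −0.47400.
Unit vector along 020° is (sin 20°, cos 20°) = (0.3420, 0.9397).
Slope in that direction = a·(0.3420) + b·(0.9397) = −0.27991.
Apparent dip = arctan|0.27991| = 15.64° (true dip is 34.1°, so apparent ≤ true as expected).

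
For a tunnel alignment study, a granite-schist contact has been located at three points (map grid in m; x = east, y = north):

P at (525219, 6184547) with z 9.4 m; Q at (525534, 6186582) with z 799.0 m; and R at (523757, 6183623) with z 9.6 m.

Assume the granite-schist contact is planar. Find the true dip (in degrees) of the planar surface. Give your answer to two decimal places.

Two edge vectors: P→Q = (315, 2035, 789.6), P→R = (-1462, -924, 0.2).
Normal n = (P→Q) × (P→R) = (729997.4, -1154458.2, 2684110).
So ∂z/∂x = −n_x/n_z = −0.27197 and ∂z/∂y = −n_y/n_z = 0.43011.
Gradient magnitude |∇z| = √(a² + b²) = √(0.07397 + 0.18499) = 0.50888.
True dip = arctan(0.50888) = 26.97°, dipping toward SSE (azimuth ≈ 148°).

26.97°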